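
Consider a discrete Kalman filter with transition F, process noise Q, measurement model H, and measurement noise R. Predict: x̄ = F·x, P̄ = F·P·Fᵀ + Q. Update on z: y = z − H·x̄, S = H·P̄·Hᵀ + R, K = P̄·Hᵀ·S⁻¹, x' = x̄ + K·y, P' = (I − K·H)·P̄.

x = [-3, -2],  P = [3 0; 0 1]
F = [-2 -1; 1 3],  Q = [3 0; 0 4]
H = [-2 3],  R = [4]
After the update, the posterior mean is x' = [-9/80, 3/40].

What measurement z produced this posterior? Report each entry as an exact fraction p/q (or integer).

z = [1]

x̄ = F·x = [8, -9]
P̄ = F·P·Fᵀ + Q = [16 -9; -9 16]
S = H·P̄·Hᵀ + R = [320]
K = P̄·Hᵀ·S⁻¹ = [-59/320; 33/160]
x' − x̄ = [-649/80, 363/40] = K·y
y = (KᵀK)⁻¹·Kᵀ·(x' − x̄) = [44]
z = y + H·x̄ = [44] + [-43] = [1]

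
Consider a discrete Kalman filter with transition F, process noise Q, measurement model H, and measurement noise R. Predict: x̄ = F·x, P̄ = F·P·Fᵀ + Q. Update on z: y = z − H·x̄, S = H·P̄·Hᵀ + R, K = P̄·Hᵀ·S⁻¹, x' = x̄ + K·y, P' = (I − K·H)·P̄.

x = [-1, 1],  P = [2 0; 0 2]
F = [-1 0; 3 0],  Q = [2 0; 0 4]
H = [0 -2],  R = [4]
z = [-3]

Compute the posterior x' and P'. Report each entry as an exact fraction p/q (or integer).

x' = [-4/23, 30/23]
P' = [56/23 -6/23; -6/23 22/23]

x̄ = F·x = [1, -3]
P̄ = F·P·Fᵀ + Q = [4 -6; -6 22]
y = z − H·x̄ = [-9]
S = H·P̄·Hᵀ + R = [92]
K = P̄·Hᵀ·S⁻¹ = [3/23; -11/23]
x' = x̄ + K·y = [-4/23, 30/23]
P' = (I − K·H)·P̄ = [56/23 -6/23; -6/23 22/23]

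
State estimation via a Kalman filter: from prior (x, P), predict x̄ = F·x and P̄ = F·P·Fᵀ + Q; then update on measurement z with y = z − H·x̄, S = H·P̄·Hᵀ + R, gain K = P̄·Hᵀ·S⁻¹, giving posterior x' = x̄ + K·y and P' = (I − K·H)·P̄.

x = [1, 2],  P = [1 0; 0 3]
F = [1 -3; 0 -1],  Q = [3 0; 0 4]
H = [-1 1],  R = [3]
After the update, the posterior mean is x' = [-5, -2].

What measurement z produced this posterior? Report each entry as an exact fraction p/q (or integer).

x̄ = F·x = [-5, -2]
P̄ = F·P·Fᵀ + Q = [31 9; 9 7]
S = H·P̄·Hᵀ + R = [23]
K = P̄·Hᵀ·S⁻¹ = [-22/23; -2/23]
x' − x̄ = [0, 0] = K·y
y = (KᵀK)⁻¹·Kᵀ·(x' − x̄) = [0]
z = y + H·x̄ = [0] + [3] = [3]

z = [3]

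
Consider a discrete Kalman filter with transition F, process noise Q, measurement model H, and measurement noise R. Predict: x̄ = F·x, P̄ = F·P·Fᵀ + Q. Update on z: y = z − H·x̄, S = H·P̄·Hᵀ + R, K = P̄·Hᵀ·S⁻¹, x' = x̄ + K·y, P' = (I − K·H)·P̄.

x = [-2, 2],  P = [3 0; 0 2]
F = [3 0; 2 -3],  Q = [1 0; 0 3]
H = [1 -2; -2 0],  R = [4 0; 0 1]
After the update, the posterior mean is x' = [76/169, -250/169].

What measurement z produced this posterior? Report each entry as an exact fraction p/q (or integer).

x̄ = F·x = [-6, -10]
P̄ = F·P·Fᵀ + Q = [28 18; 18 33]
S = H·P̄·Hᵀ + R = [92 16; 16 113]
K = P̄·Hᵀ·S⁻¹ = [-2/2535 -1256/2535; -404/845 -212/845]
x' − x̄ = [1090/169, 1440/169] = K·y
y = (KᵀK)⁻¹·Kᵀ·(x' − x̄) = [-11, -13]
z = y + H·x̄ = [-11, -13] + [14, 12] = [3, -1]

z = [3, -1]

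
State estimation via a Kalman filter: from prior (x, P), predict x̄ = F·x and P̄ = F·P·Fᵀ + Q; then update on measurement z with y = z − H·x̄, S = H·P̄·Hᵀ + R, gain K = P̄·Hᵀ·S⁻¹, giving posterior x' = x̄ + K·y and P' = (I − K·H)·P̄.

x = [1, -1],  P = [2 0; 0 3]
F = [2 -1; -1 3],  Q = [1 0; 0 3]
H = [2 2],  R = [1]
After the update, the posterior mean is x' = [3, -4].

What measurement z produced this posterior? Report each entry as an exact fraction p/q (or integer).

x̄ = F·x = [3, -4]
P̄ = F·P·Fᵀ + Q = [12 -13; -13 32]
S = H·P̄·Hᵀ + R = [73]
K = P̄·Hᵀ·S⁻¹ = [-2/73; 38/73]
x' − x̄ = [0, 0] = K·y
y = (KᵀK)⁻¹·Kᵀ·(x' − x̄) = [0]
z = y + H·x̄ = [0] + [-2] = [-2]

z = [-2]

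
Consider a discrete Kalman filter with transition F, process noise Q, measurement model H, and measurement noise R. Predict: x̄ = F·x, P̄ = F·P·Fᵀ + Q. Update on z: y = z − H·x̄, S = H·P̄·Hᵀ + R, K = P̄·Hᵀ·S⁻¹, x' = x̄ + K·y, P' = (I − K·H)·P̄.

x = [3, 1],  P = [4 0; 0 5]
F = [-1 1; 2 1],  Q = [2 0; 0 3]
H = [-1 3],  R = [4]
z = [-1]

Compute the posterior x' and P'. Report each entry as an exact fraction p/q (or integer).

x̄ = F·x = [-2, 7]
P̄ = F·P·Fᵀ + Q = [11 -3; -3 24]
y = z − H·x̄ = [-24]
S = H·P̄·Hᵀ + R = [249]
K = P̄·Hᵀ·S⁻¹ = [-20/249; 25/83]
x' = x̄ + K·y = [-6/83, -19/83]
P' = (I − K·H)·P̄ = [2339/249 251/83; 251/83 117/83]

x' = [-6/83, -19/83]
P' = [2339/249 251/83; 251/83 117/83]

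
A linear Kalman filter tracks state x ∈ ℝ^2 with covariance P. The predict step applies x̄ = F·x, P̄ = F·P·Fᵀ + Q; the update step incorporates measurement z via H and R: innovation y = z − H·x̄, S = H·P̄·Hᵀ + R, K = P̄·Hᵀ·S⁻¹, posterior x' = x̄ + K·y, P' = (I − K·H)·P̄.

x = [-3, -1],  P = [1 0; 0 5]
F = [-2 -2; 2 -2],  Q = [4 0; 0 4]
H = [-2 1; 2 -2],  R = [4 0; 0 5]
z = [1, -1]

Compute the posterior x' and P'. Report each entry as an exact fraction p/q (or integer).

x̄ = F·x = [8, -4]
P̄ = F·P·Fᵀ + Q = [28 16; 16 28]
y = z − H·x̄ = [21, -25]
S = H·P̄·Hᵀ + R = [80 -72; -72 101]
K = P̄·Hᵀ·S⁻¹ = [-289/362 -60/181; -533/724 -138/181]
x' = x̄ + K·y = [-173/362, -289/724]
P' = (I − K·H)·P̄ = [728/181 878/181; 878/181 1223/181]

x' = [-173/362, -289/724]
P' = [728/181 878/181; 878/181 1223/181]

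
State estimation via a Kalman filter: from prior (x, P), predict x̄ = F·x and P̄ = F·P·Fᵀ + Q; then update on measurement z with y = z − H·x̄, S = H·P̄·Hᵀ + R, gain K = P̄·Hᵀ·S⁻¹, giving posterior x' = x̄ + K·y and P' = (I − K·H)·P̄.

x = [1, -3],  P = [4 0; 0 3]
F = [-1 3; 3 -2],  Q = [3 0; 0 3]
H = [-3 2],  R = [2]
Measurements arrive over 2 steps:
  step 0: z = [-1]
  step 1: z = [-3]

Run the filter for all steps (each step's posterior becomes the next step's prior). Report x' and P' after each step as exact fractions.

step 0: x̄ = F·x = [-10, 9]
step 0: P̄ = F·P·Fᵀ + Q = [34 -30; -30 51]
step 0: y = z − H·x̄ = [-49]
step 0: S = H·P̄·Hᵀ + R = [872]
step 0: K = P̄·Hᵀ·S⁻¹ = [-81/436; 24/109]
step 0: x' = x̄ + K·y = [-391/436, -195/109]
step 0: P' = (I − K·H)·P̄ = [851/218 618/109; 618/109 951/109]
step 1: x̄ = F·x = [-1949/436, 387/436]
step 1: P̄ = F·P·Fᵀ + Q = [11207/218 -369/218; -369/218 1089/218]
step 1: y = z − H·x̄ = [-7929/436]
step 1: S = H·P̄·Hᵀ + R = [110083/218]
step 1: K = P̄·Hᵀ·S⁻¹ = [-34359/110083; 3285/110083]
step 1: x' = x̄ + K·y = [132754/110083, 37971/110083]
step 1: P' = (I − K·H)·P̄ = [243850/110083 331416/110083; 331416/110083 500409/110083]

step 0: x' = [-391/436, -195/109], P' = [851/218 618/109; 618/109 951/109]
step 1: x' = [132754/110083, 37971/110083], P' = [243850/110083 331416/110083; 331416/110083 500409/110083]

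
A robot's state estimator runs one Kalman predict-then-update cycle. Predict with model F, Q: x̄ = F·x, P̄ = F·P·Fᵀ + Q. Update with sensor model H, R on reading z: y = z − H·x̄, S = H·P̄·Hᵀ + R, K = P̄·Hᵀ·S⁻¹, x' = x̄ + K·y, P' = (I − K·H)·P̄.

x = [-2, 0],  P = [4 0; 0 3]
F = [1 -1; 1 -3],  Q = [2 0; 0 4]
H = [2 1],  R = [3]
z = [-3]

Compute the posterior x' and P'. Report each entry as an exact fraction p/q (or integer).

x' = [-53/42, -23/42]
P' = [173/126 -253/126; -253/126 689/126]

x̄ = F·x = [-2, -2]
P̄ = F·P·Fᵀ + Q = [9 13; 13 35]
y = z − H·x̄ = [3]
S = H·P̄·Hᵀ + R = [126]
K = P̄·Hᵀ·S⁻¹ = [31/126; 61/126]
x' = x̄ + K·y = [-53/42, -23/42]
P' = (I − K·H)·P̄ = [173/126 -253/126; -253/126 689/126]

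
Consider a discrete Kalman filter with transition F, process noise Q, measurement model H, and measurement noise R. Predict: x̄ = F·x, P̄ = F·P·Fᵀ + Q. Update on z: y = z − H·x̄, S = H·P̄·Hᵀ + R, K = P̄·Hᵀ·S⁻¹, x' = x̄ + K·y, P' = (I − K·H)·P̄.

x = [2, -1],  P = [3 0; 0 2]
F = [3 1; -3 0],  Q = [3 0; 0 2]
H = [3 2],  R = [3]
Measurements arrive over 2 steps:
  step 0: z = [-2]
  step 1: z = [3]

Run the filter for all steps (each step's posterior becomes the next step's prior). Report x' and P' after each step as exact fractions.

step 0: x' = [205/83, -383/83], P' = [892/83 -1275/83; -1275/83 1878/83]
step 1: x' = [5945/5134, -2391/5134], P' = [145383/5134 -219411/5134; -219411/5134 334785/5134]

step 0: x̄ = F·x = [5, -6]
step 0: P̄ = F·P·Fᵀ + Q = [32 -27; -27 29]
step 0: y = z − H·x̄ = [-5]
step 0: S = H·P̄·Hᵀ + R = [83]
step 0: K = P̄·Hᵀ·S⁻¹ = [42/83; -23/83]
step 0: x' = x̄ + K·y = [205/83, -383/83]
step 0: P' = (I − K·H)·P̄ = [892/83 -1275/83; -1275/83 1878/83]
step 1: x̄ = F·x = [232/83, -615/83]
step 1: P̄ = F·P·Fᵀ + Q = [2505/83 -4203/83; -4203/83 8194/83]
step 1: y = z − H·x̄ = [783/83]
step 1: S = H·P̄·Hᵀ + R = [5134/83]
step 1: K = P̄·Hᵀ·S⁻¹ = [-891/5134; 3779/5134]
step 1: x' = x̄ + K·y = [5945/5134, -2391/5134]
step 1: P' = (I − K·H)·P̄ = [145383/5134 -219411/5134; -219411/5134 334785/5134]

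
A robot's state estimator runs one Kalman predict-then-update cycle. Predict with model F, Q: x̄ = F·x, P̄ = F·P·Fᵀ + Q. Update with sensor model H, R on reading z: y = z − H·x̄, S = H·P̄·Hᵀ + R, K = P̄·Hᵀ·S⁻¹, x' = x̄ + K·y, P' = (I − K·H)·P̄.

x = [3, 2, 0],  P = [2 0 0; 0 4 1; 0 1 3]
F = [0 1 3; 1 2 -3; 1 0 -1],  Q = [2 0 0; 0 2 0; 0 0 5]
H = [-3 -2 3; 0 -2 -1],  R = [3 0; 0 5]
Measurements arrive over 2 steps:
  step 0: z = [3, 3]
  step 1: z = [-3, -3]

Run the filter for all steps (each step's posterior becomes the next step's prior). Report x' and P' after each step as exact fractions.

step 0: x' = [27511/14320, -28437/14320, 11127/7160], P' = [508729/85920 -69561/28640 174913/42960; -69561/28640 49227/28640 -18897/14320; 174913/42960 -18897/14320 70201/21480]
step 1: x' = [-628586074/450927227, 753014703/450927227, -1619860445/1352781681], P' = [3073053877/450927227 -1418405460/450927227 2057009125/450927227; -1418405460/450927227 952895445/450927227 -810884265/450927227; 2057009125/450927227 -810884265/450927227 4724482145/1352781681]

step 0: x̄ = F·x = [2, 7, 3]
step 0: P̄ = F·P·Fᵀ + Q = [39 -16 -10; -16 35 9; -10 9 10]
step 0: y = z − H·x̄ = [14, 20]
step 0: S = H·P̄·Hᵀ + R = [464 -52; -52 191]
step 0: K = P̄·Hᵀ·S⁻¹ = [-19781/85920 3377/21480; -1051/28640 -3033/7160; 3283/42960 -1351/10740]
step 0: x' = x̄ + K·y = [27511/14320, -28437/14320, 11127/7160]
step 0: P' = (I − K·H)·P̄ = [508729/85920 -69561/28640 174913/42960; -69561/28640 49227/28640 -18897/14320; 174913/42960 -18897/14320 70201/21480]
step 1: x̄ = F·x = [7665/2864, -19225/2864, 5257/14320]
step 1: P̄ = F·P·Fᵀ + Q = [144431/5728 -115415/5728 7451/5728; -115415/5728 445085/17184 -47753/17184; 7451/5728 -47753/17184 519481/85920]
step 1: y = z − H·x̄ = [-68003/7160, -229953/14320]
step 1: S = H·P̄·Hᵀ + R = [3352921/21480 -876869/42960; -876869/42960 8895721/85920]
step 1: K = P̄·Hᵀ·S⁻¹ = [-70441112/450927227 155960359/450927227; -27742435/450927227 -218981325/450927227; 175223300/1352781681 28164689/1352781681]
step 1: x' = x̄ + K·y = [-628586074/450927227, 753014703/450927227, -1619860445/1352781681]
step 1: P' = (I − K·H)·P̄ = [3073053877/450927227 -1418405460/450927227 2057009125/450927227; -1418405460/450927227 952895445/450927227 -810884265/450927227; 2057009125/450927227 -810884265/450927227 4724482145/1352781681]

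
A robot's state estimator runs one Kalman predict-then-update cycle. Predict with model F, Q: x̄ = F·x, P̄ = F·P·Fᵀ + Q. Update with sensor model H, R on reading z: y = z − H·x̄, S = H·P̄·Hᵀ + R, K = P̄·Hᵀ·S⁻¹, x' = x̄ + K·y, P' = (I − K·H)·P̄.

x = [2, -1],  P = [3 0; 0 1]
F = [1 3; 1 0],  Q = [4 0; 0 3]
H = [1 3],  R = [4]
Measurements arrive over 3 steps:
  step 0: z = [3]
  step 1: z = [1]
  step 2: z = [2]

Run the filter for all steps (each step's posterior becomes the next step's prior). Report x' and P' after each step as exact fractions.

step 0: x' = [-71/46, 71/46], P' = [847/92 -249/92; -249/92 111/92]
step 1: x' = [7801/2359, -9382/11795], P' = [16200/2359 -5128/2359; -5128/2359 13172/11795]
step 2: x' = [186357/1212013, 884935/1212013], P' = [8607848/1212013 -2729112/1212013; -2729112/1212013 1380684/1212013]

step 0: x̄ = F·x = [-1, 2]
step 0: P̄ = F·P·Fᵀ + Q = [16 3; 3 6]
step 0: y = z − H·x̄ = [-2]
step 0: S = H·P̄·Hᵀ + R = [92]
step 0: K = P̄·Hᵀ·S⁻¹ = [25/92; 21/92]
step 0: x' = x̄ + K·y = [-71/46, 71/46]
step 0: P' = (I − K·H)·P̄ = [847/92 -249/92; -249/92 111/92]
step 1: x̄ = F·x = [71/23, -71/46]
step 1: P̄ = F·P·Fᵀ + Q = [180/23 25/23; 25/23 1123/92]
step 1: y = z − H·x̄ = [117/46]
step 1: S = H·P̄·Hᵀ + R = [11795/92]
step 1: K = P̄·Hᵀ·S⁻¹ = [204/2359; 3469/11795]
step 1: x' = x̄ + K·y = [7801/2359, -9382/11795]
step 1: P' = (I − K·H)·P̄ = [16200/2359 -5128/2359; -5128/2359 13172/11795]
step 2: x̄ = F·x = [10859/11795, 7801/2359]
step 2: P̄ = F·P·Fᵀ + Q = [92888/11795 816/2359; 816/2359 23277/2359]
step 2: y = z − H·x̄ = [-104284/11795]
step 2: S = H·P̄·Hᵀ + R = [1212013/11795]
step 2: K = P̄·Hᵀ·S⁻¹ = [105128/1212013; 353235/1212013]
step 2: x' = x̄ + K·y = [186357/1212013, 884935/1212013]
step 2: P' = (I − K·H)·P̄ = [8607848/1212013 -2729112/1212013; -2729112/1212013 1380684/1212013]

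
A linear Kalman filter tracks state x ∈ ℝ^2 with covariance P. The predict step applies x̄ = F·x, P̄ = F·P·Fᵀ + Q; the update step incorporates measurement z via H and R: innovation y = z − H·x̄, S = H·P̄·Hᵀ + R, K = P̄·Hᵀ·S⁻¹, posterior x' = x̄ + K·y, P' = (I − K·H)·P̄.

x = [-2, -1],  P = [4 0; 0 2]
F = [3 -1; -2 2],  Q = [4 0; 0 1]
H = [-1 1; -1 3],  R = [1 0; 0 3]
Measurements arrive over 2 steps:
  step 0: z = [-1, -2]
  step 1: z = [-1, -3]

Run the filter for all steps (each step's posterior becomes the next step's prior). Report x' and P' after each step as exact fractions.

step 0: x' = [-185/1871, -1529/1871], P' = [3318/1871 1512/1871; 1512/1871 1139/1871]
step 1: x' = [-48000/596017, -631520/596017], P' = [869547/596017 360384/596017; 360384/596017 283245/596017]

step 0: x̄ = F·x = [-5, 2]
step 0: P̄ = F·P·Fᵀ + Q = [42 -28; -28 25]
step 0: y = z − H·x̄ = [-8, -13]
step 0: S = H·P̄·Hᵀ + R = [124 229; 229 438]
step 0: K = P̄·Hᵀ·S⁻¹ = [-1806/1871 406/1871; -373/1871 635/1871]
step 0: x' = x̄ + K·y = [-185/1871, -1529/1871]
step 0: P' = (I − K·H)·P̄ = [3318/1871 1512/1871; 1512/1871 1139/1871]
step 1: x̄ = F·x = [974/1871, -2688/1871]
step 1: P̄ = F·P·Fᵀ + Q = [29413/1871 -10090/1871; -10090/1871 7603/1871]
step 1: y = z − H·x̄ = [1791/1871, 3425/1871]
step 1: S = H·P̄·Hᵀ + R = [59067/1871 92582/1871; 92582/1871 163993/1871]
step 1: K = P̄·Hᵀ·S⁻¹ = [-509163/596017 70535/596017; -77139/596017 163117/596017]
step 1: x' = x̄ + K·y = [-48000/596017, -631520/596017]
step 1: P' = (I − K·H)·P̄ = [869547/596017 360384/596017; 360384/596017 283245/596017]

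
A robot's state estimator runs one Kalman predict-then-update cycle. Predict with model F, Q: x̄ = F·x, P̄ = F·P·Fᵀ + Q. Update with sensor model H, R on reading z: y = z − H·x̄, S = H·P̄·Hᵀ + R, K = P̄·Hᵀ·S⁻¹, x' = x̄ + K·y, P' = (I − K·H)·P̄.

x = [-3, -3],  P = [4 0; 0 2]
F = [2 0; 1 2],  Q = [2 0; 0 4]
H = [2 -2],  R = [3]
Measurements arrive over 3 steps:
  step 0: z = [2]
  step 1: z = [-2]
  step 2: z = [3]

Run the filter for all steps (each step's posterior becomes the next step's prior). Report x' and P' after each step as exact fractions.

step 0: x' = [-106/15, -611/75], P' = [38/3 184/15; 184/15 944/75]
step 1: x' = [-21076/6209, -17168/6209], P' = [185306/6209 190196/6209; 190196/6209 199574/6209]
step 2: x' = [-479108/81455, -7828616/1058915], P' = [2815398/81455 2902572/81455; 2902572/81455 39646914/1058915]

step 0: x̄ = F·x = [-6, -9]
step 0: P̄ = F·P·Fᵀ + Q = [18 8; 8 16]
step 0: y = z − H·x̄ = [-4]
step 0: S = H·P̄·Hᵀ + R = [75]
step 0: K = P̄·Hᵀ·S⁻¹ = [4/15; -16/75]
step 0: x' = x̄ + K·y = [-106/15, -611/75]
step 0: P' = (I − K·H)·P̄ = [38/3 184/15; 184/15 944/75]
step 1: x̄ = F·x = [-212/15, -584/25]
step 1: P̄ = F·P·Fᵀ + Q = [158/3 372/5; 372/5 2902/25]
step 1: y = z − H·x̄ = [-1534/75]
step 1: S = H·P̄·Hᵀ + R = [6209/75]
step 1: K = P̄·Hᵀ·S⁻¹ = [-3260/6209; -6252/6209]
step 1: x' = x̄ + K·y = [-21076/6209, -17168/6209]
step 1: P' = (I − K·H)·P̄ = [185306/6209 190196/6209; 190196/6209 199574/6209]
step 2: x̄ = F·x = [-42152/6209, -7916/887]
step 2: P̄ = F·P·Fᵀ + Q = [753642/6209 161628/887; 161628/887 252746/887]
step 2: y = z − H·x̄ = [-7893/6209]
step 2: S = H·P̄·Hᵀ + R = [1058915/6209]
step 2: K = P̄·Hᵀ·S⁻¹ = [-58116/81455; -1275652/1058915]
step 2: x' = x̄ + K·y = [-479108/81455, -7828616/1058915]
step 2: P' = (I − K·H)·P̄ = [2815398/81455 2902572/81455; 2902572/81455 39646914/1058915]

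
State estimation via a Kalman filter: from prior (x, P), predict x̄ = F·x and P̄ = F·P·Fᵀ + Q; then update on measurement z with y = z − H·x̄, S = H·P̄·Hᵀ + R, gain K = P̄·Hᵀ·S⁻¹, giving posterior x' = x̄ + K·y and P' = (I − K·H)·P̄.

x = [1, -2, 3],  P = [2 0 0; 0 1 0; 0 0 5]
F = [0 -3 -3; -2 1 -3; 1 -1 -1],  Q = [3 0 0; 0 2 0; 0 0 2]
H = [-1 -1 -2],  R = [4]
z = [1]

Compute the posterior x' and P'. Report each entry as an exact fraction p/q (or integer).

x' = [966/353, -2819/353, 720/353]
P' = [1896/353 -1104/353 -126/353; -1104/353 5844/353 -2134/353; -126/353 -2134/353 1226/353]

x̄ = F·x = [-3, -13, 0]
P̄ = F·P·Fᵀ + Q = [57 42 18; 42 56 10; 18 10 10]
y = z − H·x̄ = [-15]
S = H·P̄·Hᵀ + R = [353]
K = P̄·Hᵀ·S⁻¹ = [-135/353; -118/353; -48/353]
x' = x̄ + K·y = [966/353, -2819/353, 720/353]
P' = (I − K·H)·P̄ = [1896/353 -1104/353 -126/353; -1104/353 5844/353 -2134/353; -126/353 -2134/353 1226/353]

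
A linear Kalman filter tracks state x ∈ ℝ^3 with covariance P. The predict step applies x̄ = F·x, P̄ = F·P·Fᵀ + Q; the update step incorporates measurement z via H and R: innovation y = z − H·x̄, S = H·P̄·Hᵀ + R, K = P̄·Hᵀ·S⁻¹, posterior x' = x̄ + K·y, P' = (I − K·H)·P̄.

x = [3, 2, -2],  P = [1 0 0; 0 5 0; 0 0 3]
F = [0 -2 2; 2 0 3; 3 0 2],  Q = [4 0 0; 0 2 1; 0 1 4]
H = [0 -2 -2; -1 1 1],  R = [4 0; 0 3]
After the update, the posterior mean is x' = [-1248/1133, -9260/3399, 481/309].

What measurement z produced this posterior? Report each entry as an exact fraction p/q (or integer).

z = [2, -1]

x̄ = F·x = [-8, 0, 5]
P̄ = F·P·Fᵀ + Q = [36 18 12; 18 33 25; 12 25 25]
S = H·P̄·Hᵀ + R = [436 -156; -156 87]
K = P̄·Hᵀ·S⁻¹ = [-513/1133 -998/1133; -321/1133 -164/3399; -21/103 22/309]
x' − x̄ = [7816/1133, -9260/3399, -1064/309] = K·y
y = (KᵀK)⁻¹·Kᵀ·(x' − x̄) = [12, -14]
z = y + H·x̄ = [12, -14] + [-10, 13] = [2, -1]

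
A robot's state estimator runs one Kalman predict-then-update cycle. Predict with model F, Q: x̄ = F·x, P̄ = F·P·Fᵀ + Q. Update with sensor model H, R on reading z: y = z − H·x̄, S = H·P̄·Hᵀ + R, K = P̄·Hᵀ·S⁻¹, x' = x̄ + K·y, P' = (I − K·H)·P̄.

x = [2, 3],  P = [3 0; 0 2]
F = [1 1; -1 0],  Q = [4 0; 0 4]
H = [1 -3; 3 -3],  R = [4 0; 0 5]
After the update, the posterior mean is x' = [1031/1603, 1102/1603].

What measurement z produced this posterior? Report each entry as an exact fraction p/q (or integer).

x̄ = F·x = [5, -2]
P̄ = F·P·Fᵀ + Q = [9 -3; -3 7]
S = H·P̄·Hᵀ + R = [94 126; 126 203]
K = P̄·Hᵀ·S⁻¹ = [-63/229 558/1603; -78/229 102/1603]
x' − x̄ = [-6984/1603, 4308/1603] = K·y
y = (KᵀK)⁻¹·Kᵀ·(x' − x̄) = [-12, -22]
z = y + H·x̄ = [-12, -22] + [11, 21] = [-1, -1]

z = [-1, -1]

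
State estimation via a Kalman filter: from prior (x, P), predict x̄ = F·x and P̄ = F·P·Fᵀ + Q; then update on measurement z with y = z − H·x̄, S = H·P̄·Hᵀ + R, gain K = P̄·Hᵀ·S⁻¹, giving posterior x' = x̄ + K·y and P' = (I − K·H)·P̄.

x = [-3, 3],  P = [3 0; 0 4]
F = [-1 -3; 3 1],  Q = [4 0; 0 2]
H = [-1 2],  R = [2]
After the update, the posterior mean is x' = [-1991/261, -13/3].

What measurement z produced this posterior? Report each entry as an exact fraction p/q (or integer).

z = [-1]

x̄ = F·x = [-6, -6]
P̄ = F·P·Fᵀ + Q = [43 -21; -21 33]
S = H·P̄·Hᵀ + R = [261]
K = P̄·Hᵀ·S⁻¹ = [-85/261; 1/3]
x' − x̄ = [-425/261, 5/3] = K·y
y = (KᵀK)⁻¹·Kᵀ·(x' − x̄) = [5]
z = y + H·x̄ = [5] + [-6] = [-1]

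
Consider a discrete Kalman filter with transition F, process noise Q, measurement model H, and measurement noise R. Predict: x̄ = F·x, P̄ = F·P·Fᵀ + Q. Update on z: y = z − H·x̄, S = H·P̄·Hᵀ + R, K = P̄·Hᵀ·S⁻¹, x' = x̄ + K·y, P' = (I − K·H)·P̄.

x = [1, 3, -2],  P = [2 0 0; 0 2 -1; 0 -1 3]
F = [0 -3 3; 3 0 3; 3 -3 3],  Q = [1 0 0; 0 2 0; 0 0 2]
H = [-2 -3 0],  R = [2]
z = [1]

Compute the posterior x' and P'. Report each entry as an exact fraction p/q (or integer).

x̄ = F·x = [-15, -3, -12]
P̄ = F·P·Fᵀ + Q = [64 36 63; 36 47 54; 63 54 83]
y = z − H·x̄ = [-38]
S = H·P̄·Hᵀ + R = [1113]
K = P̄·Hᵀ·S⁻¹ = [-236/1113; -71/371; -96/371]
x' = x̄ + K·y = [-7727/1113, 1585/371, -804/371]
P' = (I − K·H)·P̄ = [15536/1113 -3400/371 717/371; -3400/371 2314/371 -414/371; 717/371 -414/371 3145/371]

x' = [-7727/1113, 1585/371, -804/371]
P' = [15536/1113 -3400/371 717/371; -3400/371 2314/371 -414/371; 717/371 -414/371 3145/371]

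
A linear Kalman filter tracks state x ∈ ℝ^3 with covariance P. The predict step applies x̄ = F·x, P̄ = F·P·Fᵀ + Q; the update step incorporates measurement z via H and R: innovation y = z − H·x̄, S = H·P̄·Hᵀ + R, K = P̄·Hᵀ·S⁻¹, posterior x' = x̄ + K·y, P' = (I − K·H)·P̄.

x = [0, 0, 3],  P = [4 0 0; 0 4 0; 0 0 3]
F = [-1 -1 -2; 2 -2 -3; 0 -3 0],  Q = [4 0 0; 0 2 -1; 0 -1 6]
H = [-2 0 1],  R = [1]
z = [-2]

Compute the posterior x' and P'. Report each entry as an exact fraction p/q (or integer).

x' = [-6/13, -7, -36/13]
P' = [888/91 90/7 1740/91; 90/7 414/7 179/7; 1740/91 179/7 3498/91]

x̄ = F·x = [-6, -9, 0]
P̄ = F·P·Fᵀ + Q = [24 18 12; 18 61 23; 12 23 42]
y = z − H·x̄ = [-14]
S = H·P̄·Hᵀ + R = [91]
K = P̄·Hᵀ·S⁻¹ = [-36/91; -1/7; 18/91]
x' = x̄ + K·y = [-6/13, -7, -36/13]
P' = (I − K·H)·P̄ = [888/91 90/7 1740/91; 90/7 414/7 179/7; 1740/91 179/7 3498/91]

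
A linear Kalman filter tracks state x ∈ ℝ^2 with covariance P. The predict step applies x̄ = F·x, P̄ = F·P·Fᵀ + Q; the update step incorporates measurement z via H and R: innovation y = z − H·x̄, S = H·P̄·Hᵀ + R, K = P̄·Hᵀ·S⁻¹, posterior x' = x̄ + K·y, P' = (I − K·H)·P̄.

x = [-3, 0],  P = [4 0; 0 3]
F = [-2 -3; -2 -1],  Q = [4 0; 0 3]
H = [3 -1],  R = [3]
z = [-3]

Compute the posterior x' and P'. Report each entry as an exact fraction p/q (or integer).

x' = [24/149, 993/298]
P' = [275/149 651/149; 651/149 3747/298]

x̄ = F·x = [6, 6]
P̄ = F·P·Fᵀ + Q = [47 25; 25 22]
y = z − H·x̄ = [-15]
S = H·P̄·Hᵀ + R = [298]
K = P̄·Hᵀ·S⁻¹ = [58/149; 53/298]
x' = x̄ + K·y = [24/149, 993/298]
P' = (I − K·H)·P̄ = [275/149 651/149; 651/149 3747/298]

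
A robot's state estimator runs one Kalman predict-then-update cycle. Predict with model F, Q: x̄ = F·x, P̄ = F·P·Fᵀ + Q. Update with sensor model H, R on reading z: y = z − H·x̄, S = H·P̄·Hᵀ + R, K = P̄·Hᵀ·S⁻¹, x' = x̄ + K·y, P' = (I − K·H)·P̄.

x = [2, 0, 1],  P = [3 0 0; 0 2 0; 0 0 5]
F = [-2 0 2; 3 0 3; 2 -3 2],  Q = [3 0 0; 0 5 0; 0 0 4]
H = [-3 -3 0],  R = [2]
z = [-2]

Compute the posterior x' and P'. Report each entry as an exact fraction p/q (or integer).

x̄ = F·x = [-2, 9, 6]
P̄ = F·P·Fᵀ + Q = [35 12 8; 12 77 48; 8 48 54]
y = z − H·x̄ = [19]
S = H·P̄·Hᵀ + R = [1226]
K = P̄·Hᵀ·S⁻¹ = [-141/1226; -267/1226; -84/613]
x' = x̄ + K·y = [-5131/1226, 5961/1226, 2082/613]
P' = (I − K·H)·P̄ = [23029/1226 -22935/1226 -6940/613; -22935/1226 23113/1226 6996/613; -6940/613 6996/613 18990/613]

x' = [-5131/1226, 5961/1226, 2082/613]
P' = [23029/1226 -22935/1226 -6940/613; -22935/1226 23113/1226 6996/613; -6940/613 6996/613 18990/613]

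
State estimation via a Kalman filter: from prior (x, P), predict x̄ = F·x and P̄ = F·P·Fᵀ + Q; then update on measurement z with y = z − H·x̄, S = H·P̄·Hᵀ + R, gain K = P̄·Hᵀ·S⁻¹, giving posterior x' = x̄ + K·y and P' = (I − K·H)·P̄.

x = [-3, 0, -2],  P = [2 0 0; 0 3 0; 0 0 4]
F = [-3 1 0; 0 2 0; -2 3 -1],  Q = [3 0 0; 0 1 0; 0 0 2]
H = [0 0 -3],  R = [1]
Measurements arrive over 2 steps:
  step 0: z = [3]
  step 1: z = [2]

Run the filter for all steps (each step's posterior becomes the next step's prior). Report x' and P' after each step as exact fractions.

step 0: x̄ = F·x = [9, 0, 8]
step 0: P̄ = F·P·Fᵀ + Q = [24 6 21; 6 13 18; 21 18 41]
step 0: y = z − H·x̄ = [27]
step 0: S = H·P̄·Hᵀ + R = [370]
step 0: K = P̄·Hᵀ·S⁻¹ = [-63/370; -27/185; -123/370]
step 0: x' = x̄ + K·y = [1629/370, -729/185, -361/370]
step 0: P' = (I − K·H)·P̄ = [4911/370 -591/185 21/370; -591/185 947/185 9/185; 21/370 9/185 41/370]
step 1: x̄ = F·x = [-1269/74, -1458/185, -7271/370]
step 1: P̄ = F·P·Fᵀ + Q = [10859/74 1088/37 9639/74; 1088/37 3973/185 8028/185; 9639/74 8028/185 51631/370]
step 1: y = z − H·x̄ = [-21073/370]
step 1: S = H·P̄·Hᵀ + R = [465049/370]
step 1: K = P̄·Hᵀ·S⁻¹ = [-144585/465049; -48168/465049; -154893/465049]
step 1: x' = x̄ + K·y = [19980/35773, -70902/35773, -24389/35773]
step 1: P' = (I − K·H)·P̄ = [11743279/465049 -5147668/465049 48195/465049; -5147668/465049 3716549/465049 16056/465049; 48195/465049 16056/465049 51631/465049]

step 0: x' = [1629/370, -729/185, -361/370], P' = [4911/370 -591/185 21/370; -591/185 947/185 9/185; 21/370 9/185 41/370]
step 1: x' = [19980/35773, -70902/35773, -24389/35773], P' = [11743279/465049 -5147668/465049 48195/465049; -5147668/465049 3716549/465049 16056/465049; 48195/465049 16056/465049 51631/465049]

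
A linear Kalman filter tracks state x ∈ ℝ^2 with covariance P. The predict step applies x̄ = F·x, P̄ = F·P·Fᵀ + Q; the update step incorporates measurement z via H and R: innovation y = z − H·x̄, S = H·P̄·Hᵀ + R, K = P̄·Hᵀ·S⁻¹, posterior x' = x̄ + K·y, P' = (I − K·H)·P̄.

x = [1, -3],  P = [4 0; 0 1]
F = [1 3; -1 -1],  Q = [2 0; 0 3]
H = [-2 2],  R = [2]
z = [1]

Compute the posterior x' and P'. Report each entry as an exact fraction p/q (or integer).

x' = [-182/75, -9/5]
P' = [157/75 9/5; 9/5 2]

x̄ = F·x = [-8, 2]
P̄ = F·P·Fᵀ + Q = [15 -7; -7 8]
y = z − H·x̄ = [-19]
S = H·P̄·Hᵀ + R = [150]
K = P̄·Hᵀ·S⁻¹ = [-22/75; 1/5]
x' = x̄ + K·y = [-182/75, -9/5]
P' = (I − K·H)·P̄ = [157/75 9/5; 9/5 2]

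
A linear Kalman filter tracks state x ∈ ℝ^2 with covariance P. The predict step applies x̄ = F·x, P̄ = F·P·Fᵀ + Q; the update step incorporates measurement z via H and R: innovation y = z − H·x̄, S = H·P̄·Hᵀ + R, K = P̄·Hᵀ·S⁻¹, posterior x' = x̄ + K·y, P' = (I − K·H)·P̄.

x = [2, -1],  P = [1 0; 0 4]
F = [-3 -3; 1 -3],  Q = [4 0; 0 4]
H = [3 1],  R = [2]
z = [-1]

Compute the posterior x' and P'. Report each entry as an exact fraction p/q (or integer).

x̄ = F·x = [-3, 5]
P̄ = F·P·Fᵀ + Q = [49 33; 33 41]
y = z − H·x̄ = [3]
S = H·P̄·Hᵀ + R = [682]
K = P̄·Hᵀ·S⁻¹ = [90/341; 70/341]
x' = x̄ + K·y = [-753/341, 1915/341]
P' = (I − K·H)·P̄ = [509/341 -1347/341; -1347/341 4181/341]

x' = [-753/341, 1915/341]
P' = [509/341 -1347/341; -1347/341 4181/341]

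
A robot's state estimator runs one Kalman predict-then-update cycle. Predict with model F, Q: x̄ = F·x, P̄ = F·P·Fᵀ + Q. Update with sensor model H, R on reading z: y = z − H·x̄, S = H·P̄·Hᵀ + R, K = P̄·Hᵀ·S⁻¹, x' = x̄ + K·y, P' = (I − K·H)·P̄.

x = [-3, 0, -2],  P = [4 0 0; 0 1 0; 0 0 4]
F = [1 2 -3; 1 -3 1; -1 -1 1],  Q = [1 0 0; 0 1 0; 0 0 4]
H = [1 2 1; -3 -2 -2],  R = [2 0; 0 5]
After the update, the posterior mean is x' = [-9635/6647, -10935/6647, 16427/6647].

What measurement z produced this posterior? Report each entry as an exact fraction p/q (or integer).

z = [-2, 3]

x̄ = F·x = [3, -5, 1]
P̄ = F·P·Fᵀ + Q = [45 -14 -18; -14 18 3; -18 3 13]
S = H·P̄·Hᵀ + R = [52 -49; -49 174]
K = P̄·Hᵀ·S⁻¹ = [-3653/6647 -3741/6647; 4350/6647 1225/6647; 1252/6647 1193/6647]
x' − x̄ = [-29576/6647, 22300/6647, 9780/6647] = K·y
y = (KᵀK)⁻¹·Kᵀ·(x' − x̄) = [4, 4]
z = y + H·x̄ = [4, 4] + [-6, -1] = [-2, 3]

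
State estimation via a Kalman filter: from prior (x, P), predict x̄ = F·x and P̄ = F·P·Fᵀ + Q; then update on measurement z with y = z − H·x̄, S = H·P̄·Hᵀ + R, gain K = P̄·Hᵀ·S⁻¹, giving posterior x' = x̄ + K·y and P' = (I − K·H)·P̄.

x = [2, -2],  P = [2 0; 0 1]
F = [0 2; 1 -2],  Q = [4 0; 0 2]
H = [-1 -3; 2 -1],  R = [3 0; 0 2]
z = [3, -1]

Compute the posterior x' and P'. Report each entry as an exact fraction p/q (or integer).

x' = [-1122/1319, -634/1319]
P' = [528/1319 -12/1319; -12/1319 360/1319]

x̄ = F·x = [-4, 6]
P̄ = F·P·Fᵀ + Q = [8 -4; -4 8]
y = z − H·x̄ = [17, 13]
S = H·P̄·Hᵀ + R = [59 28; 28 58]
K = P̄·Hᵀ·S⁻¹ = [-164/1319 534/1319; -356/1319 -192/1319]
x' = x̄ + K·y = [-1122/1319, -634/1319]
P' = (I − K·H)·P̄ = [528/1319 -12/1319; -12/1319 360/1319]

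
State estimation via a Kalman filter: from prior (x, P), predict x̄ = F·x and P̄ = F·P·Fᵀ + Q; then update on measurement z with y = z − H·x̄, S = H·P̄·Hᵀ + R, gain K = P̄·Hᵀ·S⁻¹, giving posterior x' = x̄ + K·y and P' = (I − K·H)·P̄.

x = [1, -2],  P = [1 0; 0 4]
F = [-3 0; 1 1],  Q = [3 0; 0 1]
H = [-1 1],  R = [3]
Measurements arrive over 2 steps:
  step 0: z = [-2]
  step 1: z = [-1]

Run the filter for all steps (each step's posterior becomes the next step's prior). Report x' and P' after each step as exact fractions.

step 0: x' = [-7/9, -7/3], P' = [11/3 2; 2 3]
step 1: x' = [-57/127, -204/127], P' = [717/254 120/127; 120/127 249/127]

step 0: x̄ = F·x = [-3, -1]
step 0: P̄ = F·P·Fᵀ + Q = [12 -3; -3 6]
step 0: y = z − H·x̄ = [-4]
step 0: S = H·P̄·Hᵀ + R = [27]
step 0: K = P̄·Hᵀ·S⁻¹ = [-5/9; 1/3]
step 0: x' = x̄ + K·y = [-7/9, -7/3]
step 0: P' = (I − K·H)·P̄ = [11/3 2; 2 3]
step 1: x̄ = F·x = [7/3, -28/9]
step 1: P̄ = F·P·Fᵀ + Q = [36 -17; -17 35/3]
step 1: y = z − H·x̄ = [40/9]
step 1: S = H·P̄·Hᵀ + R = [254/3]
step 1: K = P̄·Hᵀ·S⁻¹ = [-159/254; 43/127]
step 1: x' = x̄ + K·y = [-57/127, -204/127]
step 1: P' = (I − K·H)·P̄ = [717/254 120/127; 120/127 249/127]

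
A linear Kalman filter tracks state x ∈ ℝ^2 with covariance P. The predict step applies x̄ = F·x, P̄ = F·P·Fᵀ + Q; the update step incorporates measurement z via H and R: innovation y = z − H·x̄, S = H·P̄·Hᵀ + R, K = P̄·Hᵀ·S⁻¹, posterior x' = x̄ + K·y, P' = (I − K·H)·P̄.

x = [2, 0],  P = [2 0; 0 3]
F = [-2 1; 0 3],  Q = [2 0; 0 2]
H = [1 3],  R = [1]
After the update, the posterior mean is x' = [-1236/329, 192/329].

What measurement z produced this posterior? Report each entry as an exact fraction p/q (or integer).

z = [-2]

x̄ = F·x = [-4, 0]
P̄ = F·P·Fᵀ + Q = [13 9; 9 29]
S = H·P̄·Hᵀ + R = [329]
K = P̄·Hᵀ·S⁻¹ = [40/329; 96/329]
x' − x̄ = [80/329, 192/329] = K·y
y = (KᵀK)⁻¹·Kᵀ·(x' − x̄) = [2]
z = y + H·x̄ = [2] + [-4] = [-2]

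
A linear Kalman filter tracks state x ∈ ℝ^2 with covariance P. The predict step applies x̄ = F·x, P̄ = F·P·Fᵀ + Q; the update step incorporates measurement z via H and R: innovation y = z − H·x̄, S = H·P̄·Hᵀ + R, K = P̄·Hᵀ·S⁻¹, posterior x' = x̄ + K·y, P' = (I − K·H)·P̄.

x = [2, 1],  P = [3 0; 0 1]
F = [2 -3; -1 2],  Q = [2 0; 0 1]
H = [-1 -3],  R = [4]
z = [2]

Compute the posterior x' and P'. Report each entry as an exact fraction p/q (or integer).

x̄ = F·x = [1, 0]
P̄ = F·P·Fᵀ + Q = [23 -12; -12 8]
y = z − H·x̄ = [3]
S = H·P̄·Hᵀ + R = [27]
K = P̄·Hᵀ·S⁻¹ = [13/27; -4/9]
x' = x̄ + K·y = [22/9, -4/3]
P' = (I − K·H)·P̄ = [452/27 -56/9; -56/9 8/3]

x' = [22/9, -4/3]
P' = [452/27 -56/9; -56/9 8/3]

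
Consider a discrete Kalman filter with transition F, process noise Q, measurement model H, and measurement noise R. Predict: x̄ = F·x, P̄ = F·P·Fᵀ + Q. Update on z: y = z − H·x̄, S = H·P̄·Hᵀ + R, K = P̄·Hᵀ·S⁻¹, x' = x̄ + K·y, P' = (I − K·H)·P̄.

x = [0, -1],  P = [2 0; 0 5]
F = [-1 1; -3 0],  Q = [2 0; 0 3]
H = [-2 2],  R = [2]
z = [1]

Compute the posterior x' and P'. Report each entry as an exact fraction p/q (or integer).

x̄ = F·x = [-1, 0]
P̄ = F·P·Fᵀ + Q = [9 6; 6 21]
y = z − H·x̄ = [-1]
S = H·P̄·Hᵀ + R = [74]
K = P̄·Hᵀ·S⁻¹ = [-3/37; 15/37]
x' = x̄ + K·y = [-34/37, -15/37]
P' = (I − K·H)·P̄ = [315/37 312/37; 312/37 327/37]

x' = [-34/37, -15/37]
P' = [315/37 312/37; 312/37 327/37]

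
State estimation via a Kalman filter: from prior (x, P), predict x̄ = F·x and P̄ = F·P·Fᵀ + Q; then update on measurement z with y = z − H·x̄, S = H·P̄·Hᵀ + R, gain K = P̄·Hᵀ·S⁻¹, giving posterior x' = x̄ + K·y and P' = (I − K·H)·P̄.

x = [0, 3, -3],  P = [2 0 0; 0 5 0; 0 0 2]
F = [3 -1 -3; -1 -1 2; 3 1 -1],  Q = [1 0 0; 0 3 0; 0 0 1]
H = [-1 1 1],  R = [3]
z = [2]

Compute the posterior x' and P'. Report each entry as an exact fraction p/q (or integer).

x̄ = F·x = [6, -9, 6]
P̄ = F·P·Fᵀ + Q = [42 -13 19; -13 18 -15; 19 -15 26]
y = z − H·x̄ = [11]
S = H·P̄·Hᵀ + R = [47]
K = P̄·Hᵀ·S⁻¹ = [-36/47; 16/47; -8/47]
x' = x̄ + K·y = [-114/47, -247/47, 194/47]
P' = (I − K·H)·P̄ = [678/47 -35/47 605/47; -35/47 590/47 -577/47; 605/47 -577/47 1158/47]

x' = [-114/47, -247/47, 194/47]
P' = [678/47 -35/47 605/47; -35/47 590/47 -577/47; 605/47 -577/47 1158/47]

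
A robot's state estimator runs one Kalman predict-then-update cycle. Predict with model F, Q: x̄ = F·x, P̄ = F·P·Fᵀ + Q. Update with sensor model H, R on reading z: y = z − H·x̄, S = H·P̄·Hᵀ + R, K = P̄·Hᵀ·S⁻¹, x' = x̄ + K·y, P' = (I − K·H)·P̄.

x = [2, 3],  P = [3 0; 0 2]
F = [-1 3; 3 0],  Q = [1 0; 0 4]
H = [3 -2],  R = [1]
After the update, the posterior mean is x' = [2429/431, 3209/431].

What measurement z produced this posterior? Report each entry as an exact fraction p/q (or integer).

x̄ = F·x = [7, 6]
P̄ = F·P·Fᵀ + Q = [22 -9; -9 31]
S = H·P̄·Hᵀ + R = [431]
K = P̄·Hᵀ·S⁻¹ = [84/431; -89/431]
x' − x̄ = [-588/431, 623/431] = K·y
y = (KᵀK)⁻¹·Kᵀ·(x' − x̄) = [-7]
z = y + H·x̄ = [-7] + [9] = [2]

z = [2]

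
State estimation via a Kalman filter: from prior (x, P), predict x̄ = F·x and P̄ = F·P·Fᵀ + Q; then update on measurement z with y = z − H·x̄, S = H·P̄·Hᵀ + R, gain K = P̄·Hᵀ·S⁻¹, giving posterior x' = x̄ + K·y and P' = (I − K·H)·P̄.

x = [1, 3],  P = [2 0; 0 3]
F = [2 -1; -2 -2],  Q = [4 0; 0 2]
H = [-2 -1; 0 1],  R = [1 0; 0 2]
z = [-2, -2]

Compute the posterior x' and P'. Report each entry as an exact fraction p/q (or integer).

x̄ = F·x = [-1, -8]
P̄ = F·P·Fᵀ + Q = [15 -2; -2 22]
y = z − H·x̄ = [-12, 6]
S = H·P̄·Hᵀ + R = [75 -18; -18 24]
K = P̄·Hᵀ·S⁻¹ = [-59/123 -109/246; -1/41 221/246]
x' = x̄ + K·y = [86/41, -95/41]
P' = (I − K·H)·P̄ = [28/41 -109/123; -109/123 221/123]

x' = [86/41, -95/41]
P' = [28/41 -109/123; -109/123 221/123]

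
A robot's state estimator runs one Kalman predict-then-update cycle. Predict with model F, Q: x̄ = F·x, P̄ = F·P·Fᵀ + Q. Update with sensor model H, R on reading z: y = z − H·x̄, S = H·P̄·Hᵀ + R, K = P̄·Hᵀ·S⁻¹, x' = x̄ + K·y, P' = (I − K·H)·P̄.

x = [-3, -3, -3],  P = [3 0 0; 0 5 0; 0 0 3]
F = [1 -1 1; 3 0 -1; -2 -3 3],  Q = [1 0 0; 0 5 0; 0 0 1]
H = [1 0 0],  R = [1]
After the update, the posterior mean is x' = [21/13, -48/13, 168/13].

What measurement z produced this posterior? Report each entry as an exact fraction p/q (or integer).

z = [2]

x̄ = F·x = [-3, -6, 6]
P̄ = F·P·Fᵀ + Q = [12 6 18; 6 35 -27; 18 -27 85]
S = H·P̄·Hᵀ + R = [13]
K = P̄·Hᵀ·S⁻¹ = [12/13; 6/13; 18/13]
x' − x̄ = [60/13, 30/13, 90/13] = K·y
y = (KᵀK)⁻¹·Kᵀ·(x' − x̄) = [5]
z = y + H·x̄ = [5] + [-3] = [2]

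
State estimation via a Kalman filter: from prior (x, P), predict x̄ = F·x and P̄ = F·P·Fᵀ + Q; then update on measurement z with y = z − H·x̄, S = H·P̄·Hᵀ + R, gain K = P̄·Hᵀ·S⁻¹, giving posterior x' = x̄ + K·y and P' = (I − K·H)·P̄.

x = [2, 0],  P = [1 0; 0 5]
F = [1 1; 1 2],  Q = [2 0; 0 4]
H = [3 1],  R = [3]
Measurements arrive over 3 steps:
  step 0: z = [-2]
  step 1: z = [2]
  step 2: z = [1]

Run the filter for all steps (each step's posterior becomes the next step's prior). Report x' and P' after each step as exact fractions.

step 0: x' = [-9/83, -124/83], P' = [103/166 -102/83; -102/83 393/83]
step 1: x' = [1745/4322, 1088/2161], P' = [5395/8644 -2733/2161; -2733/2161 21111/4322]
step 2: x' = [252131/920690, 2135/8006], P' = [1149847/1841380 -20283/16012; -20283/16012 78393/16012]

step 0: x̄ = F·x = [2, 2]
step 0: P̄ = F·P·Fᵀ + Q = [8 11; 11 25]
step 0: y = z − H·x̄ = [-10]
step 0: S = H·P̄·Hᵀ + R = [166]
step 0: K = P̄·Hᵀ·S⁻¹ = [35/166; 29/83]
step 0: x' = x̄ + K·y = [-9/83, -124/83]
step 0: P' = (I − K·H)·P̄ = [103/166 -102/83; -102/83 393/83]
step 1: x̄ = F·x = [-133/83, -257/83]
step 1: P̄ = F·P·Fᵀ + Q = [813/166 1063/166; 1063/166 3095/166]
step 1: y = z − H·x̄ = [822/83]
step 1: S = H·P̄·Hᵀ + R = [8644/83]
step 1: K = P̄·Hᵀ·S⁻¹ = [1751/8644; 1571/4322]
step 1: x' = x̄ + K·y = [1745/4322, 1088/2161]
step 1: P' = (I − K·H)·P̄ = [5395/8644 -2733/2161; -2733/2161 21111/4322]
step 2: x̄ = F·x = [3921/4322, 6097/4322]
step 2: P̄ = F·P·Fᵀ + Q = [43041/8644 57043/8644; 57043/8644 165131/8644]
step 2: y = z − H·x̄ = [-6769/2161]
step 2: S = H·P̄·Hᵀ + R = [460345/4322]
step 2: K = P̄·Hᵀ·S⁻¹ = [93083/460345; 1462/4003]
step 2: x' = x̄ + K·y = [252131/920690, 2135/8006]
step 2: P' = (I − K·H)·P̄ = [1149847/1841380 -20283/16012; -20283/16012 78393/16012]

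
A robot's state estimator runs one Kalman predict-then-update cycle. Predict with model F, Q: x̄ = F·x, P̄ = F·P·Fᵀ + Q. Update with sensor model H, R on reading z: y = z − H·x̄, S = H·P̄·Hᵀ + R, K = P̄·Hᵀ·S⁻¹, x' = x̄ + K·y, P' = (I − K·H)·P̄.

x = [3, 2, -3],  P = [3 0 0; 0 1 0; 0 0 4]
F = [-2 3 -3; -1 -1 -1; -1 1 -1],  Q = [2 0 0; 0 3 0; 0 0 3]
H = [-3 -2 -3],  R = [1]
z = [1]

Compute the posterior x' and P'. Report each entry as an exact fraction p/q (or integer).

x' = [81/29, -344/87, -14/29]
P' = [91/29 -75/29 -39/29; -75/29 1426/261 -30/29; -39/29 -30/29 299/145]

x̄ = F·x = [9, -2, 2]
P̄ = F·P·Fᵀ + Q = [59 15 21; 15 11 6; 21 6 11]
y = z − H·x̄ = [30]
S = H·P̄·Hᵀ + R = [1305]
K = P̄·Hᵀ·S⁻¹ = [-6/29; -17/261; -12/145]
x' = x̄ + K·y = [81/29, -344/87, -14/29]
P' = (I − K·H)·P̄ = [91/29 -75/29 -39/29; -75/29 1426/261 -30/29; -39/29 -30/29 299/145]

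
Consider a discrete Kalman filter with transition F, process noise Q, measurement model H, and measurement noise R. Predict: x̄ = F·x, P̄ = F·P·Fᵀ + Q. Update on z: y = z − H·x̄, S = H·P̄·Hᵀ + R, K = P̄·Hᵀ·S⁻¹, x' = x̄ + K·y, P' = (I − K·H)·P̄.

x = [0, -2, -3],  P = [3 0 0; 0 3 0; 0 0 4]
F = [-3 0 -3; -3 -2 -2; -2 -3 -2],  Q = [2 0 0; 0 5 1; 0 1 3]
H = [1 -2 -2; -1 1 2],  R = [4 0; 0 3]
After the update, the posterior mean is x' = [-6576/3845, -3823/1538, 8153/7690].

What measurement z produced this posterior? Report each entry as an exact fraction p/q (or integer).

z = [2, 2]

x̄ = F·x = [9, 10, 12]
P̄ = F·P·Fᵀ + Q = [65 51 42; 51 60 53; 42 53 58]
S = H·P̄·Hᵀ + R = [593 -414; -414 302]
K = P̄·Hᵀ·S⁻¹ = [-3781/3845 -4292/3845; -524/769 -851/1538; -891/3845 791/7690]
x' − x̄ = [-41181/3845, -19203/1538, -84127/7690] = K·y
y = (KᵀK)⁻¹·Kᵀ·(x' − x̄) = [37, -23]
z = y + H·x̄ = [37, -23] + [-35, 25] = [2, 2]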